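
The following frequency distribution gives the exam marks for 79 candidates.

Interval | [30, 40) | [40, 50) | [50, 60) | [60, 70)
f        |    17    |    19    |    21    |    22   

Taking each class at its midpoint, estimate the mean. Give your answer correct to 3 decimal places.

51.076

Midpoints: 35, 45, 55, 65
Σfm = 17×35 + 19×45 + 21×55 + 22×65 = 4035
n = Σf = 79
Mean = 4035 / 79 = 51.0759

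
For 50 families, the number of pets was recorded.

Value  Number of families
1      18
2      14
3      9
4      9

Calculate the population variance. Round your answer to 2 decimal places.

1.23

Values: 1, 2, 3, 4
n = 50, Σfx = 109, mean = 2.1800
Σfx² = 299
Σf(x − x̄)² = Σfx² − (Σfx)²/n = 299 − 109²/50 = 61.3800
Population variance = 61.3800 / 50 = 1.2276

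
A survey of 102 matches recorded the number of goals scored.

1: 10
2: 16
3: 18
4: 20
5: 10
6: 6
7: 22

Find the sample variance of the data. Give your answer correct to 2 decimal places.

3.99

Values: 1, 2, 3, 4, 5, 6, 7
n = 102, Σfx = 416, mean = 4.0784
Σfx² = 2100
Σf(x − x̄)² = Σfx² − (Σfx)²/n = 2100 − 416²/102 = 403.3725
Sample variance = 403.3725 / 101 = 3.9938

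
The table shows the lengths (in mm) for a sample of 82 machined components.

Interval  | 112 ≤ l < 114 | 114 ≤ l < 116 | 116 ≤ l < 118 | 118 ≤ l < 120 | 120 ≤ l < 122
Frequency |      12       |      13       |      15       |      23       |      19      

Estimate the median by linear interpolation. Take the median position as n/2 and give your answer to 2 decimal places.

Cumulative frequencies: 12, 25, 40, 63, 82
n = 82; position = n/2 = 41.
This falls in the class 118 ≤ l < 120: L = 118, F = 40, f = 23, h = 2.
Median ≈ 118 + ((41 − 40) / 23) × 2 = 118.0870

118.09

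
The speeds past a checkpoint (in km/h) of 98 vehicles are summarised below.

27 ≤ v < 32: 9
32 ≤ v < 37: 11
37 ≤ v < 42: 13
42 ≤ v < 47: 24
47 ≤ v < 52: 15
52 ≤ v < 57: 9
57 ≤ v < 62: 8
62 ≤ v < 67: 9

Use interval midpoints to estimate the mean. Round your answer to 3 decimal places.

Midpoints: 29.5, 34.5, 39.5, 44.5, 49.5, 54.5, 59.5, 64.5
Σfm = 9×29.5 + 11×34.5 + 13×39.5 + 24×44.5 + 15×49.5 + 9×54.5 + 8×59.5 + 9×64.5 = 4516
n = Σf = 98
Mean = 4516 / 98 = 46.0816

46.082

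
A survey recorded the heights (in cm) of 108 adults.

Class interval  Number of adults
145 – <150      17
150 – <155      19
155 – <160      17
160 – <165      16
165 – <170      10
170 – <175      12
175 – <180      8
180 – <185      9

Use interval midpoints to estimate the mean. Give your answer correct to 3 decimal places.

Midpoints: 147.5, 152.5, 157.5, 162.5, 167.5, 172.5, 177.5, 182.5
Σfm = 17×147.5 + 19×152.5 + 17×157.5 + 16×162.5 + 10×167.5 + 12×172.5 + 8×177.5 + 9×182.5 = 17490
n = Σf = 108
Mean = 17490 / 108 = 161.9444

161.944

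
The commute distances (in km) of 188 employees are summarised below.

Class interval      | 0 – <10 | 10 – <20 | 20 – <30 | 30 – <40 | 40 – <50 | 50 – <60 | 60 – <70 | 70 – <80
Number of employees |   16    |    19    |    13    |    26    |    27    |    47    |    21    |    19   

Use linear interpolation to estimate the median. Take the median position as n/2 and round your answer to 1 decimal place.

Cumulative frequencies: 16, 35, 48, 74, 101, 148, 169, 188
n = 188; position = n/2 = 94.
This falls in the class 40 – <50: L = 40, F = 74, f = 27, h = 10.
Median ≈ 40 + ((94 − 74) / 27) × 10 = 47.4074

47.4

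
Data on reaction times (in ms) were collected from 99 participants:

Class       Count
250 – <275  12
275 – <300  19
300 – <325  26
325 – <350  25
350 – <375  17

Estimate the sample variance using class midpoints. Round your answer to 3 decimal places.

1003.917

Midpoints: 262.5, 287.5, 312.5, 337.5, 362.5
n = 99, Σfm = 31337.5, mean = 316.5404
Σfm² = 10017968.75
Σf(m − x̄)² = Σfm² − (Σfm)²/n = 10017968.75 − 31337.5²/99 = 98383.8384
Sample variance = 98383.8384 / 98 = 1003.9167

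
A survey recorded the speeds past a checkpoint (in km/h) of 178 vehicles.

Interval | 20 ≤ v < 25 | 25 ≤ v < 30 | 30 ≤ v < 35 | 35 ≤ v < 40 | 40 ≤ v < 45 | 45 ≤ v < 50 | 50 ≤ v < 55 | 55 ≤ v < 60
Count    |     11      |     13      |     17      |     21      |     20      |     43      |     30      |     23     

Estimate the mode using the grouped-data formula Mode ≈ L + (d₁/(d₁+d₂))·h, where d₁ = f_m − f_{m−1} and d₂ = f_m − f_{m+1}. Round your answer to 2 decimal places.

48.19

Modal class: 45 ≤ v < 50 (highest frequency 43).
d₁ = 43 − 20 = 23, d₂ = 43 − 30 = 13
Mode ≈ 45 + (23/(23+13)) × 5 = 45 + 3.1944 = 48.1944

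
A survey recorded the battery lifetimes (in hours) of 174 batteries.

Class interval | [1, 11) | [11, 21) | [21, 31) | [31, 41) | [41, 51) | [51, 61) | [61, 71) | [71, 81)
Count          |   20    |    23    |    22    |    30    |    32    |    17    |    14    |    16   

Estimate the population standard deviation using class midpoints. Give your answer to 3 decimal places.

Midpoints: 6, 16, 26, 36, 46, 56, 66, 76
n = 174, Σfm = 6704, mean = 38.5287
Σfm² = 334784
Σf(m − x̄)² = Σfm² − (Σfm)²/n = 334784 − 6704²/174 = 76487.3563
Population variance = 76487.3563 / 174 = 439.5825
Standard deviation = √439.5825 = 20.9662

20.966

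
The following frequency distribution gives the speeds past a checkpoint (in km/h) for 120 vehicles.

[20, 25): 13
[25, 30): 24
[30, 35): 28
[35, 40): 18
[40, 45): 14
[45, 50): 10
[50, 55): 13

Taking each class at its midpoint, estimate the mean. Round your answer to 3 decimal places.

Midpoints: 22.5, 27.5, 32.5, 37.5, 42.5, 47.5, 52.5
Σfm = 13×22.5 + 24×27.5 + 28×32.5 + 18×37.5 + 14×42.5 + 10×47.5 + 13×52.5 = 4290
n = Σf = 120
Mean = 4290 / 120 = 35.7500

35.750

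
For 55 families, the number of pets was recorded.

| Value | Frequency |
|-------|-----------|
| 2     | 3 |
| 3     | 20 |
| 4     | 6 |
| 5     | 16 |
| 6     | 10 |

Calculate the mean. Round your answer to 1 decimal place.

Values: 2, 3, 4, 5, 6
Σfx = 3×2 + 20×3 + 6×4 + 16×5 + 10×6 = 230
n = Σf = 55
Mean = 230 / 55 = 4.1818

4.2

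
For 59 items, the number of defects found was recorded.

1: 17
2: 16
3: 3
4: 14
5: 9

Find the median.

Cumulative frequencies: 17, 33, 36, 50, 59
n = 59, so the median is the value in position (n+1)/2 = 30.
Position 30 falls at value 2.

2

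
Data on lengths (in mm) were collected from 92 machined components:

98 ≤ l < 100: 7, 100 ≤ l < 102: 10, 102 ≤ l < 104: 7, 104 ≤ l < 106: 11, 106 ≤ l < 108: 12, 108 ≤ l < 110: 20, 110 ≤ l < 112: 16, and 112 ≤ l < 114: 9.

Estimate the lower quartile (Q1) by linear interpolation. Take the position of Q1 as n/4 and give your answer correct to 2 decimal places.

103.71

Cumulative frequencies: 7, 17, 24, 35, 47, 67, 83, 92
n = 92; position = n/4 = 23.
This falls in the class 102 ≤ l < 104: L = 102, F = 17, f = 7, h = 2.
Lower quartile ≈ 102 + ((23 − 17) / 7) × 2 = 103.7143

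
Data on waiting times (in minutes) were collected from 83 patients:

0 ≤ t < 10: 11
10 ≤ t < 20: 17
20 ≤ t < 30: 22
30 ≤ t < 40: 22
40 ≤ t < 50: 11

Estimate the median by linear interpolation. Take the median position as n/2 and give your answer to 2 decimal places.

26.14

Cumulative frequencies: 11, 28, 50, 72, 83
n = 83; position = n/2 = 41.5.
This falls in the class 20 ≤ t < 30: L = 20, F = 28, f = 22, h = 10.
Median ≈ 20 + ((41.5 − 28) / 22) × 10 = 26.1364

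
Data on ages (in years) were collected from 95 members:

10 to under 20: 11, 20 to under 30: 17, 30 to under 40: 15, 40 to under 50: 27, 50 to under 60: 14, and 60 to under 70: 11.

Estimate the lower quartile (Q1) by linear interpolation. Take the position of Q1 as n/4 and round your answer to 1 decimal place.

Cumulative frequencies: 11, 28, 43, 70, 84, 95
n = 95; position = n/4 = 23.75.
This falls in the class 20 to under 30: L = 20, F = 11, f = 17, h = 10.
Lower quartile ≈ 20 + ((23.75 − 11) / 17) × 10 = 27.5000

27.5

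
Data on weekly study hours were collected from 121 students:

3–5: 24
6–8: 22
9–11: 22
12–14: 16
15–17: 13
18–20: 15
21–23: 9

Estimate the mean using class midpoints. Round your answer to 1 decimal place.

11.3

Midpoints: 4, 7, 10, 13, 16, 19, 22
Σfm = 24×4 + 22×7 + 22×10 + 16×13 + 13×16 + 15×19 + 9×22 = 1369
n = Σf = 121
Mean = 1369 / 121 = 11.3140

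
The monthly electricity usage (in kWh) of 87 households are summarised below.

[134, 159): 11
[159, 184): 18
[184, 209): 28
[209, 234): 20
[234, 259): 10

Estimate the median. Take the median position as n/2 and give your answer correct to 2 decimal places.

196.95

Cumulative frequencies: 11, 29, 57, 77, 87
n = 87; position = n/2 = 43.5.
This falls in the class [184, 209): L = 184, F = 29, f = 28, h = 25.
Median ≈ 184 + ((43.5 − 29) / 28) × 25 = 196.9464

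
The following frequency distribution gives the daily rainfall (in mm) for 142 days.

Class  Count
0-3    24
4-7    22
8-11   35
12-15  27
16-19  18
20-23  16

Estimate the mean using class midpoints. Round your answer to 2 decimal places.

Midpoints: 1.5, 5.5, 9.5, 13.5, 17.5, 21.5
Σfm = 24×1.5 + 22×5.5 + 35×9.5 + 27×13.5 + 18×17.5 + 16×21.5 = 1513
n = Σf = 142
Mean = 1513 / 142 = 10.6549

10.65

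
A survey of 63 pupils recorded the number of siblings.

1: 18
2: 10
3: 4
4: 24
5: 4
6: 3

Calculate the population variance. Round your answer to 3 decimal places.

2.359

Values: 1, 2, 3, 4, 5, 6
n = 63, Σfx = 184, mean = 2.9206
Σfx² = 686
Σf(x − x̄)² = Σfx² − (Σfx)²/n = 686 − 184²/63 = 148.6032
Population variance = 148.6032 / 63 = 2.3588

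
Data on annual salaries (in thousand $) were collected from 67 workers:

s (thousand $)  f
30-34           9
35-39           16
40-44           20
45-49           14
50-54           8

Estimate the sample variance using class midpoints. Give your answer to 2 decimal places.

Midpoints: 32, 37, 42, 47, 52
n = 67, Σfm = 2794, mean = 41.7015
Σfm² = 118958
Σf(m − x̄)² = Σfm² − (Σfm)²/n = 118958 − 2794²/67 = 2444.0299
Sample variance = 2444.0299 / 66 = 37.0308

37.03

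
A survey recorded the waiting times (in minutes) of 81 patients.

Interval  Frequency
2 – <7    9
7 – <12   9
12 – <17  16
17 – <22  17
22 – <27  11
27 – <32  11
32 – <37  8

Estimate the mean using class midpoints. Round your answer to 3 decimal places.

19.253

Midpoints: 4.5, 9.5, 14.5, 19.5, 24.5, 29.5, 34.5
Σfm = 9×4.5 + 9×9.5 + 16×14.5 + 17×19.5 + 11×24.5 + 11×29.5 + 8×34.5 = 1559.5
n = Σf = 81
Mean = 1559.5 / 81 = 19.2531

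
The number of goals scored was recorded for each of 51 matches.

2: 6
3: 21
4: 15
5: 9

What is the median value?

3

Cumulative frequencies: 6, 27, 42, 51
n = 51, so the median is the value in position (n+1)/2 = 26.
Position 26 falls at value 3.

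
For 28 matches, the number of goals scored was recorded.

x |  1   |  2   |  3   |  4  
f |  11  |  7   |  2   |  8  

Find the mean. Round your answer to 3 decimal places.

Values: 1, 2, 3, 4
Σfx = 11×1 + 7×2 + 2×3 + 8×4 = 63
n = Σf = 28
Mean = 63 / 28 = 2.2500

2.250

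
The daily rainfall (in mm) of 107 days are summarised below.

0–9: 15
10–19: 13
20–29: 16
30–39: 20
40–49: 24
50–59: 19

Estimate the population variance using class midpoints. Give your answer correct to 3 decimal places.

Midpoints: 4.5, 14.5, 24.5, 34.5, 44.5, 54.5
n = 107, Σfm = 3441.5, mean = 32.1636
Σfm² = 140406.75
Σf(m − x̄)² = Σfm² − (Σfm)²/n = 140406.75 − 3441.5²/107 = 29715.8879
Population variance = 29715.8879 / 107 = 277.7186

277.719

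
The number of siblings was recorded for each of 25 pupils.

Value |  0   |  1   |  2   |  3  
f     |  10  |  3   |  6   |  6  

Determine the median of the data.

Cumulative frequencies: 10, 13, 19, 25
n = 25, so the median is the value in position (n+1)/2 = 13.
Position 13 falls at value 1.

1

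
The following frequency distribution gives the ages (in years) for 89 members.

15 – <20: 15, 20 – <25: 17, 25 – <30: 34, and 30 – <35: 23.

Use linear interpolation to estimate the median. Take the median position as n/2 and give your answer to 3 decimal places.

Cumulative frequencies: 15, 32, 66, 89
n = 89; position = n/2 = 44.5.
This falls in the class 25 – <30: L = 25, F = 32, f = 34, h = 5.
Median ≈ 25 + ((44.5 − 32) / 34) × 5 = 26.8382

26.838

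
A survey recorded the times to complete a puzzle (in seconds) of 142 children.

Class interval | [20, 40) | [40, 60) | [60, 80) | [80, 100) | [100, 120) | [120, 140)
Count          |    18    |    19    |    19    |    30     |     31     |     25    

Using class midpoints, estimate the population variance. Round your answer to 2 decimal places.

1075.10

Midpoints: 30, 50, 70, 90, 110, 130
n = 142, Σfm = 12180, mean = 85.7746
Σfm² = 1197400
Σf(m − x̄)² = Σfm² − (Σfm)²/n = 1197400 − 12180²/142 = 152664.7887
Population variance = 152664.7887 / 142 = 1075.1041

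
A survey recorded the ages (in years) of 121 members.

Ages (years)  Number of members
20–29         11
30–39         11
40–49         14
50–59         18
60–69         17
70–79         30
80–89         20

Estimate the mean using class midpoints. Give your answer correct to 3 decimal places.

Midpoints: 24.5, 34.5, 44.5, 54.5, 64.5, 74.5, 84.5
Σfm = 11×24.5 + 11×34.5 + 14×44.5 + 18×54.5 + 17×64.5 + 30×74.5 + 20×84.5 = 7274.5
n = Σf = 121
Mean = 7274.5 / 121 = 60.1198

60.120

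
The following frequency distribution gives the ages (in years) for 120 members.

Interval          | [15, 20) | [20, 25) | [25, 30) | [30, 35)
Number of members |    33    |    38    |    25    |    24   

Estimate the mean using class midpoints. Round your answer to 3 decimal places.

24.167

Midpoints: 17.5, 22.5, 27.5, 32.5
Σfm = 33×17.5 + 38×22.5 + 25×27.5 + 24×32.5 = 2900
n = Σf = 120
Mean = 2900 / 120 = 24.1667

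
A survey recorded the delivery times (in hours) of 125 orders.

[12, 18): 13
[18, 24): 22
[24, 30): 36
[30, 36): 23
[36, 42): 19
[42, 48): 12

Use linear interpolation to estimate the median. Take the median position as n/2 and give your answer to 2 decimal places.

28.58

Cumulative frequencies: 13, 35, 71, 94, 113, 125
n = 125; position = n/2 = 62.5.
This falls in the class [24, 30): L = 24, F = 35, f = 36, h = 6.
Median ≈ 24 + ((62.5 − 35) / 36) × 6 = 28.5833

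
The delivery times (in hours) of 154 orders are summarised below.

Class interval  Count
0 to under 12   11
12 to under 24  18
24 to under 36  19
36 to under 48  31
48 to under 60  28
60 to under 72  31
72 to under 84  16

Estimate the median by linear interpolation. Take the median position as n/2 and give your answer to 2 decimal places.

Cumulative frequencies: 11, 29, 48, 79, 107, 138, 154
n = 154; position = n/2 = 77.
This falls in the class 36 to under 48: L = 36, F = 48, f = 31, h = 12.
Median ≈ 36 + ((77 − 48) / 31) × 12 = 47.2258

47.23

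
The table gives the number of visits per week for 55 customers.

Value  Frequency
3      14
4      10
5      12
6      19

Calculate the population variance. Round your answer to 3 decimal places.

Values: 3, 4, 5, 6
n = 55, Σfx = 256, mean = 4.6545
Σfx² = 1270
Σf(x − x̄)² = Σfx² − (Σfx)²/n = 1270 − 256²/55 = 78.4364
Population variance = 78.4364 / 55 = 1.4261

1.426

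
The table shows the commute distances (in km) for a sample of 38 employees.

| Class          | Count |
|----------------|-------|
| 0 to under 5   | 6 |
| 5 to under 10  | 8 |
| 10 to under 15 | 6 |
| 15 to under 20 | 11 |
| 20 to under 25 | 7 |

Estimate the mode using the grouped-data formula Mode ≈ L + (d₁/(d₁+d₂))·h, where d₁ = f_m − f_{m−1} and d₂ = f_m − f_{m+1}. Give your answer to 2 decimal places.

17.78

Modal class: 15 to under 20 (highest frequency 11).
d₁ = 11 − 6 = 5, d₂ = 11 − 7 = 4
Mode ≈ 15 + (5/(5+4)) × 5 = 15 + 2.7778 = 17.7778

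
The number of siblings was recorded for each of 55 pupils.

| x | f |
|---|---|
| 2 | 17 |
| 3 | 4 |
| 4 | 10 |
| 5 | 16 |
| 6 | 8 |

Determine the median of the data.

Cumulative frequencies: 17, 21, 31, 47, 55
n = 55, so the median is the value in position (n+1)/2 = 28.
Position 28 falls at value 4.

4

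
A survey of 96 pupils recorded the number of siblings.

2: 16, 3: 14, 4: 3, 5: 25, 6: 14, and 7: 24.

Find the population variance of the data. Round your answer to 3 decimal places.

Values: 2, 3, 4, 5, 6, 7
n = 96, Σfx = 463, mean = 4.8229
Σfx² = 2543
Σf(x − x̄)² = Σfx² − (Σfx)²/n = 2543 − 463²/96 = 309.9896
Population variance = 309.9896 / 96 = 3.2291

3.229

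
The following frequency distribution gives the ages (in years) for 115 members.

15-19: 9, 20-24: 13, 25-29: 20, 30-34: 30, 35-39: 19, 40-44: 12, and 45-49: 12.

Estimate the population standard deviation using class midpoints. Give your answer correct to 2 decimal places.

8.44

Midpoints: 17, 22, 27, 32, 37, 42, 47
n = 115, Σfm = 3710, mean = 32.2609
Σfm² = 127880
Σf(m − x̄)² = Σfm² − (Σfm)²/n = 127880 − 3710²/115 = 8192.1739
Population variance = 8192.1739 / 115 = 71.2363
Standard deviation = √71.2363 = 8.4402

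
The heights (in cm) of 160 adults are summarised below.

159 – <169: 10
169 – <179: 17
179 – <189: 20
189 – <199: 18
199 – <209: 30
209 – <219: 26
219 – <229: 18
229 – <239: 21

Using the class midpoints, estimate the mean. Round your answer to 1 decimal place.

202.5

Midpoints: 164, 174, 184, 194, 204, 214, 224, 234
Σfm = 10×164 + 17×174 + 20×184 + 18×194 + 30×204 + 26×214 + 18×224 + 21×234 = 32400
n = Σf = 160
Mean = 32400 / 160 = 202.5000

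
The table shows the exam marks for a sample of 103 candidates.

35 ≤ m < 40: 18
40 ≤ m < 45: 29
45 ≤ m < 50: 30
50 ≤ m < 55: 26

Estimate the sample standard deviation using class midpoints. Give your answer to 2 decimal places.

5.24

Midpoints: 37.5, 42.5, 47.5, 52.5
n = 103, Σfm = 4697.5, mean = 45.6068
Σfm² = 217043.75
Σf(m − x̄)² = Σfm² − (Σfm)²/n = 217043.75 − 4697.5²/103 = 2805.8252
Sample variance = 2805.8252 / 102 = 27.5081
Standard deviation = √27.5081 = 5.2448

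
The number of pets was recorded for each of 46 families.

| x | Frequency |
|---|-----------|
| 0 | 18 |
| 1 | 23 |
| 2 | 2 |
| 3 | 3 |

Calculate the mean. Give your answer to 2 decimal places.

Values: 0, 1, 2, 3
Σfx = 18×0 + 23×1 + 2×2 + 3×3 = 36
n = Σf = 46
Mean = 36 / 46 = 0.7826

0.78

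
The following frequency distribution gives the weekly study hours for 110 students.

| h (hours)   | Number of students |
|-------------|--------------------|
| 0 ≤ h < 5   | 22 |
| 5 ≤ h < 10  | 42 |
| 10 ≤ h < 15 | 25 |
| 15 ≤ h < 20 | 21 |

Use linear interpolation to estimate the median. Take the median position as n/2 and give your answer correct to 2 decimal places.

8.93

Cumulative frequencies: 22, 64, 89, 110
n = 110; position = n/2 = 55.
This falls in the class 5 ≤ h < 10: L = 5, F = 22, f = 42, h = 5.
Median ≈ 5 + ((55 − 22) / 42) × 5 = 8.9286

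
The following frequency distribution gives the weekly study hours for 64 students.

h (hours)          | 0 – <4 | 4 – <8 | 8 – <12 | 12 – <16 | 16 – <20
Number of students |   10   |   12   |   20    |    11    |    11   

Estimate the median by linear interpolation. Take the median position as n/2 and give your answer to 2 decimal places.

Cumulative frequencies: 10, 22, 42, 53, 64
n = 64; position = n/2 = 32.
This falls in the class 8 – <12: L = 8, F = 22, f = 20, h = 4.
Median ≈ 8 + ((32 − 22) / 20) × 4 = 10.0000

10.00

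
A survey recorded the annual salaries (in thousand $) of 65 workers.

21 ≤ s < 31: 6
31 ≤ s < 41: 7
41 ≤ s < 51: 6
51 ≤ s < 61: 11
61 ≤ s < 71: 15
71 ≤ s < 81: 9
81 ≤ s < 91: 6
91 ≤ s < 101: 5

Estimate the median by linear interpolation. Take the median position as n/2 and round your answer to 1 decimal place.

62.7

Cumulative frequencies: 6, 13, 19, 30, 45, 54, 60, 65
n = 65; position = n/2 = 32.5.
This falls in the class 61 ≤ s < 71: L = 61, F = 30, f = 15, h = 10.
Median ≈ 61 + ((32.5 − 30) / 15) × 10 = 62.6667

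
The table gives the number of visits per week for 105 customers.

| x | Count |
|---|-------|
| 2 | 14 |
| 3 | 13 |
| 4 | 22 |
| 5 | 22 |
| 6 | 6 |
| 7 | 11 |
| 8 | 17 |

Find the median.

Cumulative frequencies: 14, 27, 49, 71, 77, 88, 105
n = 105, so the median is the value in position (n+1)/2 = 53.
Position 53 falls at value 5.

5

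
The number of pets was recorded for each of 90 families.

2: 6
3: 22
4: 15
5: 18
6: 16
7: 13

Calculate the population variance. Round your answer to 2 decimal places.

Values: 2, 3, 4, 5, 6, 7
n = 90, Σfx = 415, mean = 4.6111
Σfx² = 2125
Σf(x − x̄)² = Σfx² − (Σfx)²/n = 2125 − 415²/90 = 211.3889
Population variance = 211.3889 / 90 = 2.3488

2.35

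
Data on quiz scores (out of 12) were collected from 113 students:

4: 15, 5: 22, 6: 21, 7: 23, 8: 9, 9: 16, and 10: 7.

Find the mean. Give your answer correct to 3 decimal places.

6.575

Values: 4, 5, 6, 7, 8, 9, 10
Σfx = 15×4 + 22×5 + 21×6 + 23×7 + 9×8 + 16×9 + 7×10 = 743
n = Σf = 113
Mean = 743 / 113 = 6.5752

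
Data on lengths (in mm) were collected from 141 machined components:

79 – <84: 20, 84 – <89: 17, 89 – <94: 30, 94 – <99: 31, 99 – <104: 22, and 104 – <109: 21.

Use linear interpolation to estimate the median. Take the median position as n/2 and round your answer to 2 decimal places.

94.56

Cumulative frequencies: 20, 37, 67, 98, 120, 141
n = 141; position = n/2 = 70.5.
This falls in the class 94 – <99: L = 94, F = 67, f = 31, h = 5.
Median ≈ 94 + ((70.5 − 67) / 31) × 5 = 94.5645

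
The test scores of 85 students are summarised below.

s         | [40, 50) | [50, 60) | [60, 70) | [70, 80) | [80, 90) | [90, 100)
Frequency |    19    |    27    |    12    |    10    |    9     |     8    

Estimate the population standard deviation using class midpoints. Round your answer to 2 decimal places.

16.05

Midpoints: 45, 55, 65, 75, 85, 95
n = 85, Σfm = 5395, mean = 63.4706
Σfm² = 364325
Σf(m − x̄)² = Σfm² − (Σfm)²/n = 364325 − 5395²/85 = 21901.1765
Population variance = 21901.1765 / 85 = 257.6609
Standard deviation = √257.6609 = 16.0518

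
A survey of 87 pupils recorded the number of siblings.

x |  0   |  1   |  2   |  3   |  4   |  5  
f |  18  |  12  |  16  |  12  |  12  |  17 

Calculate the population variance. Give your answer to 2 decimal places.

Values: 0, 1, 2, 3, 4, 5
n = 87, Σfx = 213, mean = 2.4483
Σfx² = 801
Σf(x − x̄)² = Σfx² − (Σfx)²/n = 801 − 213²/87 = 279.5172
Population variance = 279.5172 / 87 = 3.2128

3.21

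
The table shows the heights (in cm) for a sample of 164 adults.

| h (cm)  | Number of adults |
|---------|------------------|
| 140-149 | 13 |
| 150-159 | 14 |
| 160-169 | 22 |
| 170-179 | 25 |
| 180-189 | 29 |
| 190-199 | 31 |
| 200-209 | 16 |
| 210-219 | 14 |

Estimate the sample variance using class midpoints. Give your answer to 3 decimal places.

397.232

Midpoints: 144.5, 154.5, 164.5, 174.5, 184.5, 194.5, 204.5, 214.5
n = 164, Σfm = 29678, mean = 180.9634
Σfm² = 5435381
Σf(m − x̄)² = Σfm² − (Σfm)²/n = 5435381 − 29678²/164 = 64748.7805
Sample variance = 64748.7805 / 163 = 397.2318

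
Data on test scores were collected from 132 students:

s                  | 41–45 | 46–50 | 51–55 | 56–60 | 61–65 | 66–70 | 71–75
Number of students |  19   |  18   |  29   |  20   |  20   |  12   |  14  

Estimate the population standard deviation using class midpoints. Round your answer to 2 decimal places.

Midpoints: 43, 48, 53, 58, 63, 68, 73
n = 132, Σfm = 7476, mean = 56.6364
Σfm² = 434818
Σf(m − x̄)² = Σfm² − (Σfm)²/n = 434818 − 7476²/132 = 11404.5455
Population variance = 11404.5455 / 132 = 86.3981
Standard deviation = √86.3981 = 9.2951

9.30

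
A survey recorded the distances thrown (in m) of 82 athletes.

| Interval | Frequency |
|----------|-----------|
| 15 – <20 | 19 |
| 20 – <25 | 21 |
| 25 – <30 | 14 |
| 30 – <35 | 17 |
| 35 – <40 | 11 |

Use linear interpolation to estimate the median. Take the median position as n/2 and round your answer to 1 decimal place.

25.4

Cumulative frequencies: 19, 40, 54, 71, 82
n = 82; position = n/2 = 41.
This falls in the class 25 – <30: L = 25, F = 40, f = 14, h = 5.
Median ≈ 25 + ((41 − 40) / 14) × 5 = 25.3571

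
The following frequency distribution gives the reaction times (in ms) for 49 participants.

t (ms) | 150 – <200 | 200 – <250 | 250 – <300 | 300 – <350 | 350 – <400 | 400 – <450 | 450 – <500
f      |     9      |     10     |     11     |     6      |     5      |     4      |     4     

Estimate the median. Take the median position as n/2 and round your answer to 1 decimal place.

Cumulative frequencies: 9, 19, 30, 36, 41, 45, 49
n = 49; position = n/2 = 24.5.
This falls in the class 250 – <300: L = 250, F = 19, f = 11, h = 50.
Median ≈ 250 + ((24.5 − 19) / 11) × 50 = 275.0000

275.0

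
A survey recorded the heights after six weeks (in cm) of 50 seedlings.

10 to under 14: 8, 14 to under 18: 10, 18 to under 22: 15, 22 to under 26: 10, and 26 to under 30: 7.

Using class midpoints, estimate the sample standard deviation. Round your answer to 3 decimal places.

Midpoints: 12, 16, 20, 24, 28
n = 50, Σfm = 992, mean = 19.8400
Σfm² = 20960
Σf(m − x̄)² = Σfm² − (Σfm)²/n = 20960 − 992²/50 = 1278.7200
Sample variance = 1278.7200 / 49 = 26.0963
Standard deviation = √26.0963 = 5.1085

5.108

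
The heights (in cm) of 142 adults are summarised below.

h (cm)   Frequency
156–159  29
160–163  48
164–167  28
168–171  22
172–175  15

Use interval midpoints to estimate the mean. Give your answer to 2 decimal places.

Midpoints: 157.5, 161.5, 165.5, 169.5, 173.5
Σfm = 29×157.5 + 48×161.5 + 28×165.5 + 22×169.5 + 15×173.5 = 23285
n = Σf = 142
Mean = 23285 / 142 = 163.9789

163.98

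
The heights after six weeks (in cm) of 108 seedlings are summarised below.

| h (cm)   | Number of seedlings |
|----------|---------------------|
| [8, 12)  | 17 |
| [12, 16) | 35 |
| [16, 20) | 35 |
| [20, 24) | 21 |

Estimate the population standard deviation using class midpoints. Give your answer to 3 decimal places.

3.900

Midpoints: 10, 14, 18, 22
n = 108, Σfm = 1752, mean = 16.2222
Σfm² = 30064
Σf(m − x̄)² = Σfm² − (Σfm)²/n = 30064 − 1752²/108 = 1642.6667
Population variance = 1642.6667 / 108 = 15.2099
Standard deviation = √15.2099 = 3.9000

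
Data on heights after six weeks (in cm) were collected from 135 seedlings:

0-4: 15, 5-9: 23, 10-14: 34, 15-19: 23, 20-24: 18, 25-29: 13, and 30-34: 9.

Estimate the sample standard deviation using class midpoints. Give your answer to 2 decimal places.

8.53

Midpoints: 2, 7, 12, 17, 22, 27, 32
n = 135, Σfm = 2025, mean = 15.0000
Σfm² = 40135
Σf(m − x̄)² = Σfm² − (Σfm)²/n = 40135 − 2025²/135 = 9760.0000
Sample variance = 9760.0000 / 134 = 72.8358
Standard deviation = √72.8358 = 8.5344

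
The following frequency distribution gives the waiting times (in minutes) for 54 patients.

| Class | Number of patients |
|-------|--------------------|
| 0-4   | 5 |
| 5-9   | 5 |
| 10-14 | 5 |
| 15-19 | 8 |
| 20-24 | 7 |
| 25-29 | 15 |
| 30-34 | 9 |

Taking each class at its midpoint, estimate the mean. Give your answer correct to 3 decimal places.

Midpoints: 2, 7, 12, 17, 22, 27, 32
Σfm = 5×2 + 5×7 + 5×12 + 8×17 + 7×22 + 15×27 + 9×32 = 1088
n = Σf = 54
Mean = 1088 / 54 = 20.1481

20.148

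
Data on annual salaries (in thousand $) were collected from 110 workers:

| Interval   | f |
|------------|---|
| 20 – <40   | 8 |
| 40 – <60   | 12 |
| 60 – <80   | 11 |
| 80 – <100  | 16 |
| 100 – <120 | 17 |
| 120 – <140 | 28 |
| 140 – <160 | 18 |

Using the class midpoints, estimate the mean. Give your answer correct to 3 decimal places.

102.364

Midpoints: 30, 50, 70, 90, 110, 130, 150
Σfm = 8×30 + 12×50 + 11×70 + 16×90 + 17×110 + 28×130 + 18×150 = 11260
n = Σf = 110
Mean = 11260 / 110 = 102.3636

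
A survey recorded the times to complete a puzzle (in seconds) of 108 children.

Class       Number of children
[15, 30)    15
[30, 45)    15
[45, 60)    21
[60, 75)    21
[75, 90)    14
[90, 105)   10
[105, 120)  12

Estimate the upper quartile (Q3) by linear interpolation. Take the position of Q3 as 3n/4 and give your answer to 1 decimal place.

84.6

Cumulative frequencies: 15, 30, 51, 72, 86, 96, 108
n = 108; position = 3n/4 = 81.
This falls in the class [75, 90): L = 75, F = 72, f = 14, h = 15.
Upper quartile ≈ 75 + ((81 − 72) / 14) × 15 = 84.6429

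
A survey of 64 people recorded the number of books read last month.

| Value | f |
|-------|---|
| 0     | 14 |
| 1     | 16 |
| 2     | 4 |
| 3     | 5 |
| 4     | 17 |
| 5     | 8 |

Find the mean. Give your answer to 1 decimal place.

2.3

Values: 0, 1, 2, 3, 4, 5
Σfx = 14×0 + 16×1 + 4×2 + 5×3 + 17×4 + 8×5 = 147
n = Σf = 64
Mean = 147 / 64 = 2.2969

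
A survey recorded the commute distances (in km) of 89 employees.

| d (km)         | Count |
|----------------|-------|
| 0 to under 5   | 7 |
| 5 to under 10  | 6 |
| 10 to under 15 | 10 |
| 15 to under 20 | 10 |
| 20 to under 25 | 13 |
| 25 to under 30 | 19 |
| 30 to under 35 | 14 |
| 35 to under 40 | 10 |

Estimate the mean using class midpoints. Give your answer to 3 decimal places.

22.556

Midpoints: 2.5, 7.5, 12.5, 17.5, 22.5, 27.5, 32.5, 37.5
Σfm = 7×2.5 + 6×7.5 + 10×12.5 + 10×17.5 + 13×22.5 + 19×27.5 + 14×32.5 + 10×37.5 = 2007.5
n = Σf = 89
Mean = 2007.5 / 89 = 22.5562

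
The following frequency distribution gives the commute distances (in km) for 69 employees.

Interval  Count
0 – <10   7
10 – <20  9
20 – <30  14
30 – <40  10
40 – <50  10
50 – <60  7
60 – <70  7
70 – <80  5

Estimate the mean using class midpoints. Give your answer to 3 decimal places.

36.739

Midpoints: 5, 15, 25, 35, 45, 55, 65, 75
Σfm = 7×5 + 9×15 + 14×25 + 10×35 + 10×45 + 7×55 + 7×65 + 5×75 = 2535
n = Σf = 69
Mean = 2535 / 69 = 36.7391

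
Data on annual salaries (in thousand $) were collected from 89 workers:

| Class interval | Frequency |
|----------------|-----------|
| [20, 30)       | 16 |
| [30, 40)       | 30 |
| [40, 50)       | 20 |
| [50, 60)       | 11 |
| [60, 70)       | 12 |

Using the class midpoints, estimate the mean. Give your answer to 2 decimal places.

41.97

Midpoints: 25, 35, 45, 55, 65
Σfm = 16×25 + 30×35 + 20×45 + 11×55 + 12×65 = 3735
n = Σf = 89
Mean = 3735 / 89 = 41.9663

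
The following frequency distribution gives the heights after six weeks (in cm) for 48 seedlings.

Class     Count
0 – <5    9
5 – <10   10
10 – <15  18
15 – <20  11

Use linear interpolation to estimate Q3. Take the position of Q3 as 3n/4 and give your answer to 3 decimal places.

Cumulative frequencies: 9, 19, 37, 48
n = 48; position = 3n/4 = 36.
This falls in the class 10 – <15: L = 10, F = 19, f = 18, h = 5.
Upper quartile ≈ 10 + ((36 − 19) / 18) × 5 = 14.7222

14.722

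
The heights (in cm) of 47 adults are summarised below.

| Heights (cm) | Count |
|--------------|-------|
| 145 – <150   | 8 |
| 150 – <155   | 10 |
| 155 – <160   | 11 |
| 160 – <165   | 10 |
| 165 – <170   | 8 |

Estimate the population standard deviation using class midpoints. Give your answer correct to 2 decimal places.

Midpoints: 147.5, 152.5, 157.5, 162.5, 167.5
n = 47, Σfm = 7402.5, mean = 157.5000
Σfm² = 1167993.75
Σf(m − x̄)² = Σfm² − (Σfm)²/n = 1167993.75 − 7402.5²/47 = 2100.0000
Population variance = 2100.0000 / 47 = 44.6809
Standard deviation = √44.6809 = 6.6844

6.68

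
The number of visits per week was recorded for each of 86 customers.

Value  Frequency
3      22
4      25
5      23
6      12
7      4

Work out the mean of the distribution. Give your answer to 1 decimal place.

4.4

Values: 3, 4, 5, 6, 7
Σfx = 22×3 + 25×4 + 23×5 + 12×6 + 4×7 = 381
n = Σf = 86
Mean = 381 / 86 = 4.4302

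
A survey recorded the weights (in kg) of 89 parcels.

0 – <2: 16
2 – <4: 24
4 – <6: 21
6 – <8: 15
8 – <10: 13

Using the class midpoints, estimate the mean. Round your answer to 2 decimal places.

4.66

Midpoints: 1, 3, 5, 7, 9
Σfm = 16×1 + 24×3 + 21×5 + 15×7 + 13×9 = 415
n = Σf = 89
Mean = 415 / 89 = 4.6629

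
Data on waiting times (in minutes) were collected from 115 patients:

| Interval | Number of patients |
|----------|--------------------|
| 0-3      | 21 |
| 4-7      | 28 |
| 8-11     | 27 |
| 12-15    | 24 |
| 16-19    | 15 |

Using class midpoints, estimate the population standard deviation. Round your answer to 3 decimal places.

Midpoints: 1.5, 5.5, 9.5, 13.5, 17.5
n = 115, Σfm = 1028.5, mean = 8.9435
Σfm² = 12298.75
Σf(m − x̄)² = Σfm² − (Σfm)²/n = 12298.75 − 1028.5²/115 = 3100.3826
Population variance = 3100.3826 / 115 = 26.9598
Standard deviation = √26.9598 = 5.1923

5.192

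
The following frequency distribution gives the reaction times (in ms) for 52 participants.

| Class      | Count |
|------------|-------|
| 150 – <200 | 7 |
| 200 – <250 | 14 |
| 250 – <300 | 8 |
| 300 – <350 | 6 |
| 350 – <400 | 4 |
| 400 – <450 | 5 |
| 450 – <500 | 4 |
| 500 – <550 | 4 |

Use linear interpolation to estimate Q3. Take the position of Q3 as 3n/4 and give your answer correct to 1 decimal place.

400.0

Cumulative frequencies: 7, 21, 29, 35, 39, 44, 48, 52
n = 52; position = 3n/4 = 39.
This falls in the class 350 – <400: L = 350, F = 35, f = 4, h = 50.
Upper quartile ≈ 350 + ((39 − 35) / 4) × 50 = 400.0000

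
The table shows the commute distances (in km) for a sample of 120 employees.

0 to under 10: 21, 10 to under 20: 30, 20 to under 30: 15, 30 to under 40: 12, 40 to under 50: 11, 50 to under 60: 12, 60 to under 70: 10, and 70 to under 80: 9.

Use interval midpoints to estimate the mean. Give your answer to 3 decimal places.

31.917

Midpoints: 5, 15, 25, 35, 45, 55, 65, 75
Σfm = 21×5 + 30×15 + 15×25 + 12×35 + 11×45 + 12×55 + 10×65 + 9×75 = 3830
n = Σf = 120
Mean = 3830 / 120 = 31.9167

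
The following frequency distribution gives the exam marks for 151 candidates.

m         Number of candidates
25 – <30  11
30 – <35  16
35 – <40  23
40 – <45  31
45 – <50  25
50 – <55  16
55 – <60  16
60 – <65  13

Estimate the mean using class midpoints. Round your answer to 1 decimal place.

Midpoints: 27.5, 32.5, 37.5, 42.5, 47.5, 52.5, 57.5, 62.5
Σfm = 11×27.5 + 16×32.5 + 23×37.5 + 31×42.5 + 25×47.5 + 16×52.5 + 16×57.5 + 13×62.5 = 6762.5
n = Σf = 151
Mean = 6762.5 / 151 = 44.7848

44.8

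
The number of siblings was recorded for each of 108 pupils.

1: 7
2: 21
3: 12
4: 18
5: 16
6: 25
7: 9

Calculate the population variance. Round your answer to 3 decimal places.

Values: 1, 2, 3, 4, 5, 6, 7
n = 108, Σfx = 450, mean = 4.1667
Σfx² = 2228
Σf(x − x̄)² = Σfx² − (Σfx)²/n = 2228 − 450²/108 = 353.0000
Population variance = 353.0000 / 108 = 3.2685

3.269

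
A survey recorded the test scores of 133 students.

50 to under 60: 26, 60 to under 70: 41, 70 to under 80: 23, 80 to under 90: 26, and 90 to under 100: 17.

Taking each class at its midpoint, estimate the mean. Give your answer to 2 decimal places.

Midpoints: 55, 65, 75, 85, 95
Σfm = 26×55 + 41×65 + 23×75 + 26×85 + 17×95 = 9645
n = Σf = 133
Mean = 9645 / 133 = 72.5188

72.52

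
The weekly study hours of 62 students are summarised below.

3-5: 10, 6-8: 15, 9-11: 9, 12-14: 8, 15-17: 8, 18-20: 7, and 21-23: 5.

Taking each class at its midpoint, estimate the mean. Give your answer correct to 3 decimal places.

11.452

Midpoints: 4, 7, 10, 13, 16, 19, 22
Σfm = 10×4 + 15×7 + 9×10 + 8×13 + 8×16 + 7×19 + 5×22 = 710
n = Σf = 62
Mean = 710 / 62 = 11.4516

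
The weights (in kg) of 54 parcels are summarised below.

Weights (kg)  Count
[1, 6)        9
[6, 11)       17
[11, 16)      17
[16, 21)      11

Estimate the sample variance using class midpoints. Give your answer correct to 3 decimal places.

25.157

Midpoints: 3.5, 8.5, 13.5, 18.5
n = 54, Σfm = 609, mean = 11.2778
Σfm² = 8201.5
Σf(m − x̄)² = Σfm² − (Σfm)²/n = 8201.5 − 609²/54 = 1333.3333
Sample variance = 1333.3333 / 53 = 25.1572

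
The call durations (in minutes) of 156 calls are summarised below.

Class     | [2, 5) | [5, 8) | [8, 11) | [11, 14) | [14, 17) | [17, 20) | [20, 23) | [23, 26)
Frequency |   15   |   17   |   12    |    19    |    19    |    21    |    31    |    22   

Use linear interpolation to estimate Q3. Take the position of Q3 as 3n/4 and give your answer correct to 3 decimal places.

Cumulative frequencies: 15, 32, 44, 63, 82, 103, 134, 156
n = 156; position = 3n/4 = 117.
This falls in the class [20, 23): L = 20, F = 103, f = 31, h = 3.
Upper quartile ≈ 20 + ((117 − 103) / 31) × 3 = 21.3548

21.355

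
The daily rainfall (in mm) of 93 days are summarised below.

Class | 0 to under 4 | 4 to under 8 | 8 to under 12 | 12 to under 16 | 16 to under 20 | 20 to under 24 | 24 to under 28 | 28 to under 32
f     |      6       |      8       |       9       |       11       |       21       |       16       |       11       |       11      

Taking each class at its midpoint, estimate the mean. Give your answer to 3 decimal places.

Midpoints: 2, 6, 10, 14, 18, 22, 26, 30
Σfm = 6×2 + 8×6 + 9×10 + 11×14 + 21×18 + 16×22 + 11×26 + 11×30 = 1650
n = Σf = 93
Mean = 1650 / 93 = 17.7419

17.742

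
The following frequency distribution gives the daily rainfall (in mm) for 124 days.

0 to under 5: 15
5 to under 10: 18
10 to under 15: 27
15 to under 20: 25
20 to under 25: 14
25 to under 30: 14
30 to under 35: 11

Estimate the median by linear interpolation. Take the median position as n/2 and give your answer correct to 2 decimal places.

15.40

Cumulative frequencies: 15, 33, 60, 85, 99, 113, 124
n = 124; position = n/2 = 62.
This falls in the class 15 to under 20: L = 15, F = 60, f = 25, h = 5.
Median ≈ 15 + ((62 − 60) / 25) × 5 = 15.4000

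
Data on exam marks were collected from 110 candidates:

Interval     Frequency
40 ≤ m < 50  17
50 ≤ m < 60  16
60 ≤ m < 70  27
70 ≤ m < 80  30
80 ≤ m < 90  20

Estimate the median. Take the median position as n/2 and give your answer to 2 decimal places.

68.15

Cumulative frequencies: 17, 33, 60, 90, 110
n = 110; position = n/2 = 55.
This falls in the class 60 ≤ m < 70: L = 60, F = 33, f = 27, h = 10.
Median ≈ 60 + ((55 − 33) / 27) × 10 = 68.1481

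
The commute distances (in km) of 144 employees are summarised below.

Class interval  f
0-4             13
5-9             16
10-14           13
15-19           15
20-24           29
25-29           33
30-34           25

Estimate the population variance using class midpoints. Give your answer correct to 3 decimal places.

91.778

Midpoints: 2, 7, 12, 17, 22, 27, 32
n = 144, Σfm = 2878, mean = 19.9861
Σfm² = 70736
Σf(m − x̄)² = Σfm² − (Σfm)²/n = 70736 − 2878²/144 = 13215.9722
Population variance = 13215.9722 / 144 = 91.7776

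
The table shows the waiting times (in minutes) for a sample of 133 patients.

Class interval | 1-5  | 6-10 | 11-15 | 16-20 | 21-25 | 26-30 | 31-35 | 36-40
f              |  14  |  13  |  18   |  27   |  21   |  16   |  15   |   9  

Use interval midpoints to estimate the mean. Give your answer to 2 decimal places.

19.80

Midpoints: 3, 8, 13, 18, 23, 28, 33, 38
Σfm = 14×3 + 13×8 + 18×13 + 27×18 + 21×23 + 16×28 + 15×33 + 9×38 = 2634
n = Σf = 133
Mean = 2634 / 133 = 19.8045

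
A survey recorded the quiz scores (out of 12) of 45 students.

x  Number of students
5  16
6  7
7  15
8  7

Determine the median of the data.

Cumulative frequencies: 16, 23, 38, 45
n = 45, so the median is the value in position (n+1)/2 = 23.
Position 23 falls at value 6.

6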